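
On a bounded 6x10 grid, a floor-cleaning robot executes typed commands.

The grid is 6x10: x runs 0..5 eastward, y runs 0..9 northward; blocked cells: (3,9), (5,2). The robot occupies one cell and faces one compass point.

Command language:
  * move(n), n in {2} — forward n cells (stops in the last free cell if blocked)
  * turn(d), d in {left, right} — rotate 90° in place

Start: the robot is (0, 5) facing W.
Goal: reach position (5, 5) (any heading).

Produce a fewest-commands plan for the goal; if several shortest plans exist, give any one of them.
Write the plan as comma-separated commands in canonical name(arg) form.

begin: (0, 5) facing W
step 1 (turn(right)): (0, 5) facing N
step 2 (turn(right)): (0, 5) facing E
step 3 (move(2)): (2, 5) facing E
step 4 (move(2)): (4, 5) facing E
step 5 (move(2)): (5, 5) facing E
minimal: 5 command(s), checked below 5.

turn(right), turn(right), move(2), move(2), move(2)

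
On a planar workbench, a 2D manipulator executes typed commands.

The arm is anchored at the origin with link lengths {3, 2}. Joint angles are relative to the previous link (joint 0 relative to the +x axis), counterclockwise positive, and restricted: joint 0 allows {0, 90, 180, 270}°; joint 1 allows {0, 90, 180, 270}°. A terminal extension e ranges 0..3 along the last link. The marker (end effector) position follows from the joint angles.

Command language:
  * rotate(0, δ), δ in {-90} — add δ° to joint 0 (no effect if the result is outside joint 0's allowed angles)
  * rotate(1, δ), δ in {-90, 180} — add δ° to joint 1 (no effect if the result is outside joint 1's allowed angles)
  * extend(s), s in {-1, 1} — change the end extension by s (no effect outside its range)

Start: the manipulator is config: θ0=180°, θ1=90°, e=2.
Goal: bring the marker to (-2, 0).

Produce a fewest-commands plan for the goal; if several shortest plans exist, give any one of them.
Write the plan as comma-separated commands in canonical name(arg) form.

from: config: θ0=180°, θ1=90°, e=2
1. rotate(1, 180) → config: θ0=180°, θ1=270°, e=2
2. rotate(0, -90) → config: θ0=90°, θ1=270°, e=2
3. rotate(0, -90) → config: θ0=0°, θ1=270°, e=2
4. rotate(1, -90) → config: θ0=0°, θ1=180°, e=2
5. extend(1) → config: θ0=0°, θ1=180°, e=3
shorter routes all fall short; 5 is best.

rotate(1, 180), rotate(0, -90), rotate(0, -90), rotate(1, -90), extend(1)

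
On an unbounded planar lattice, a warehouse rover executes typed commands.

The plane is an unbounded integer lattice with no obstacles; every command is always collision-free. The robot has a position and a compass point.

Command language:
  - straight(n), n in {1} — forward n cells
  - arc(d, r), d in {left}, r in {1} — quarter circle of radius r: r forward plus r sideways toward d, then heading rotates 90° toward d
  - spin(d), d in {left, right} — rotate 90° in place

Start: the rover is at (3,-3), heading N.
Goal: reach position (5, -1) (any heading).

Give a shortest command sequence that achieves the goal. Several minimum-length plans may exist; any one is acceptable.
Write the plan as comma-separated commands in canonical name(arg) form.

spin(right), straight(1), arc(left, 1), straight(1)

initial: at (3,-3), heading N
1. spin(right) → at (3,-3), heading E
2. straight(1) → at (4,-3), heading E
3. arc(left, 1) → at (5,-2), heading N
4. straight(1) → at (5,-1), heading N
nothing shorter than 4 reaches the goal.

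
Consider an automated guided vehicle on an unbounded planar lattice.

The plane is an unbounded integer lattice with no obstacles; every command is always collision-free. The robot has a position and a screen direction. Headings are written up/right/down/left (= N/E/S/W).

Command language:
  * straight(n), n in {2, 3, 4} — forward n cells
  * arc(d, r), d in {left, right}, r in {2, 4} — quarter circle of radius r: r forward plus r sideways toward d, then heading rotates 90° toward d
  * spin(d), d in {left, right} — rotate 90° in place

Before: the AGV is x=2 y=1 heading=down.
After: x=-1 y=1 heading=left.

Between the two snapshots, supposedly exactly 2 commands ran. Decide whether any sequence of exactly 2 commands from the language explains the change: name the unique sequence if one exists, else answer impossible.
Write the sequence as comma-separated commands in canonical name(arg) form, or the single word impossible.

spin(right), straight(3)

key: position moved to (-1,1) AND the heading swung to W — translation plus rotation needed
from: x=2 y=1 heading=down
t=1 spin(right) ⇒ x=2 y=1 heading=left
t=2 straight(3) ⇒ x=-1 y=1 heading=left
no rival 2-sequence matches.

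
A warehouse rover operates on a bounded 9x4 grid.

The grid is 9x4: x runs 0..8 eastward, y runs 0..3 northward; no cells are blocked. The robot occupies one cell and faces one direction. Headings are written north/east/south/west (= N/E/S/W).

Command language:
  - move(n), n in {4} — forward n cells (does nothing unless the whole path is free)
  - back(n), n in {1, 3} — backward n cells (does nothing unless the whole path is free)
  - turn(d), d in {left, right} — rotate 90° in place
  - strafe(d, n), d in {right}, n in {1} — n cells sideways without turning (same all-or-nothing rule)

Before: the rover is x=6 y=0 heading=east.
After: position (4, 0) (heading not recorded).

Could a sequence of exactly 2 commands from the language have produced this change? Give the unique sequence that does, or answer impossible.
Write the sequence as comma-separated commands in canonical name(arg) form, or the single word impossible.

back(1), back(1)

t0: x=6 y=0 heading=east
[1] after back(1): x=5 y=0 heading=east
[2] after back(1): x=4 y=0 heading=east
all 36 alternatives checked — unique.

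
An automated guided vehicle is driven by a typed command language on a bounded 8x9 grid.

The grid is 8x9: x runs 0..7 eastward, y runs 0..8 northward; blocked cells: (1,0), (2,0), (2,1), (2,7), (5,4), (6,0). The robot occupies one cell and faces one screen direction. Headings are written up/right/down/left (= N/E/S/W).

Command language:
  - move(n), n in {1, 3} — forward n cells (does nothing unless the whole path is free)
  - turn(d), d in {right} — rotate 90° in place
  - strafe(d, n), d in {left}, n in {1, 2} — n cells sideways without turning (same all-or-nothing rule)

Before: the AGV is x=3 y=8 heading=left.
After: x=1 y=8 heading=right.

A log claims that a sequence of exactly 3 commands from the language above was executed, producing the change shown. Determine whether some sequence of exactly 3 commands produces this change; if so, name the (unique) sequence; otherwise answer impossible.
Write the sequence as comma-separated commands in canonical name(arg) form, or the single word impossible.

key: cell and facing (now E) both changed — the 3 commands mix motion and turning
from: x=3 y=8 heading=left
[1] after turn(right): x=3 y=8 heading=up
[2] after strafe(left, 2): x=1 y=8 heading=up
[3] after turn(right): x=1 y=8 heading=right
uniquely the one of 125 3-step routes that fits.

turn(right), strafe(left, 2), turn(right)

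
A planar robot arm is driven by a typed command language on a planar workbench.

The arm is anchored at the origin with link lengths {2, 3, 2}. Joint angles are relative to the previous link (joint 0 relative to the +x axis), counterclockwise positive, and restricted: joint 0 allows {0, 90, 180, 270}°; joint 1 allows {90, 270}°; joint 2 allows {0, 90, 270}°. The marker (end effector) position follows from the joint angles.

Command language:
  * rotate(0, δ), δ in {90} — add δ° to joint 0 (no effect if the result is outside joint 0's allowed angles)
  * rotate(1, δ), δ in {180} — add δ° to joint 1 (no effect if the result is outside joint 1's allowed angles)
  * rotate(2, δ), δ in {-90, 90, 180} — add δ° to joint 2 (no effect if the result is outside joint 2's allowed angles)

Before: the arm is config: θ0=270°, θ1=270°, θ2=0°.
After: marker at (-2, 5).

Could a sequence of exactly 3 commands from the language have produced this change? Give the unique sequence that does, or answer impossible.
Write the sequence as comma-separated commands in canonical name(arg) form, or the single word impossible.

initial: config: θ0=270°, θ1=270°, θ2=0°
1. rotate(0, 90) → config: θ0=0°, θ1=270°, θ2=0°
2. rotate(0, 90) → config: θ0=90°, θ1=270°, θ2=0°
3. rotate(0, 90) → config: θ0=180°, θ1=270°, θ2=0°
all 125 alternatives checked — unique.

rotate(0, 90), rotate(0, 90), rotate(0, 90)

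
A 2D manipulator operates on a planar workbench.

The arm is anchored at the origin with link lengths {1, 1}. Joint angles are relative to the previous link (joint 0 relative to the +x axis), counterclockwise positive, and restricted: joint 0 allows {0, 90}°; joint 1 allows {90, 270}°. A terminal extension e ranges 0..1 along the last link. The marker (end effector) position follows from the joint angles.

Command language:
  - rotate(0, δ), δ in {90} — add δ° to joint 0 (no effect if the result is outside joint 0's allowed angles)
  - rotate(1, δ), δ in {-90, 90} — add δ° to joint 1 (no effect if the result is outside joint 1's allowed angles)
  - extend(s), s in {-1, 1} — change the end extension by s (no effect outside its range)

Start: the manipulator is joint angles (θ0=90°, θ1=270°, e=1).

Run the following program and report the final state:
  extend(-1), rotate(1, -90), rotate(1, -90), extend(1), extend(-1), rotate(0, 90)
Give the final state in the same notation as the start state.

joint angles (θ0=90°, θ1=270°, e=0)

t0: joint angles (θ0=90°, θ1=270°, e=1)
[1] after extend(-1): joint angles (θ0=90°, θ1=270°, e=0)
[2] after rotate(1, -90): joint angles (θ0=90°, θ1=270°, e=0)
[3] after rotate(1, -90): joint angles (θ0=90°, θ1=270°, e=0)
[4] after extend(1): joint angles (θ0=90°, θ1=270°, e=1)
[5] after extend(-1): joint angles (θ0=90°, θ1=270°, e=0)
[6] after rotate(0, 90): joint angles (θ0=90°, θ1=270°, e=0)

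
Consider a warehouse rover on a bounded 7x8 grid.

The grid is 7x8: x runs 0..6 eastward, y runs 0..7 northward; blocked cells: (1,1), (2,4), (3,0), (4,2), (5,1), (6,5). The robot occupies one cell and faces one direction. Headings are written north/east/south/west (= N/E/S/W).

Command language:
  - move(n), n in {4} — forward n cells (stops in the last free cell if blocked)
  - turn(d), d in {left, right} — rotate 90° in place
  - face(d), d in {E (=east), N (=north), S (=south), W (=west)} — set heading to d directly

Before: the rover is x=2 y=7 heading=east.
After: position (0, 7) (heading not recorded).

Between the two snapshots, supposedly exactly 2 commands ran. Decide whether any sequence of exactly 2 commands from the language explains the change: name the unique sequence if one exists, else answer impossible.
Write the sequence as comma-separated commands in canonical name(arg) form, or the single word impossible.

key: move(4) runs into the grid edge before its full distance
begin: x=2 y=7 heading=east
t=1 face(W) ⇒ x=2 y=7 heading=west
t=2 move(4) ⇒ x=0 y=7 heading=west
all 49 alternatives checked — unique.

face(W), move(4)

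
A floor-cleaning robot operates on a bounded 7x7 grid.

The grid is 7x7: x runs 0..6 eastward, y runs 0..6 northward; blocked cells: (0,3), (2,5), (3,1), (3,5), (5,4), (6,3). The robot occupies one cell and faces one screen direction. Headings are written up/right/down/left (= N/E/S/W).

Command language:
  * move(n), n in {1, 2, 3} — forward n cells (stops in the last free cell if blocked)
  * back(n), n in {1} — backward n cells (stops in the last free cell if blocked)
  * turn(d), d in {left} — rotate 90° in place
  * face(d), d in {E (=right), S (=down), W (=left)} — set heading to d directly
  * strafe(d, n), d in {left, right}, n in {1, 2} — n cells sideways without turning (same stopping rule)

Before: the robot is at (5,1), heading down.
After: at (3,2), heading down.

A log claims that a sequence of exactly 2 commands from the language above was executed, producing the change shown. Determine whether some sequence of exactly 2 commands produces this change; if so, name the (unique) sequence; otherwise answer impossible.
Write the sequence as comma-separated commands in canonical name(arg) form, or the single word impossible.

back(1), strafe(right, 2)

key: running strafe(right, 2) before back(1) would end elsewhere — order is forced
t0: at (5,1), heading down
step 1 (back(1)): at (5,2), heading down
step 2 (strafe(right, 2)): at (3,2), heading down
all 144 alternatives checked — unique.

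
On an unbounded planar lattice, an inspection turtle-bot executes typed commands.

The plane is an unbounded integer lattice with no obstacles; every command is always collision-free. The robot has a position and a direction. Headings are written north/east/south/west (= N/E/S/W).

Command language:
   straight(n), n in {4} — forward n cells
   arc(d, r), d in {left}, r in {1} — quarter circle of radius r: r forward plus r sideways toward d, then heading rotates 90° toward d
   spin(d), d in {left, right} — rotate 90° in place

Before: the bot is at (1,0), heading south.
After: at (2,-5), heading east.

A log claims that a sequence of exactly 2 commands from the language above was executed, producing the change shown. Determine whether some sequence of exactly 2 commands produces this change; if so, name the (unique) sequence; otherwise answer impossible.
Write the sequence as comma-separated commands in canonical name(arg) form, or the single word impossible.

key: order matters: swapping straight(4) and arc(left, 1) lands elsewhere
t0: at (1,0), heading south
step 1 (straight(4)): at (1,-4), heading south
step 2 (arc(left, 1)): at (2,-5), heading east
no other 2-command option fits: unique.

straight(4), arc(left, 1)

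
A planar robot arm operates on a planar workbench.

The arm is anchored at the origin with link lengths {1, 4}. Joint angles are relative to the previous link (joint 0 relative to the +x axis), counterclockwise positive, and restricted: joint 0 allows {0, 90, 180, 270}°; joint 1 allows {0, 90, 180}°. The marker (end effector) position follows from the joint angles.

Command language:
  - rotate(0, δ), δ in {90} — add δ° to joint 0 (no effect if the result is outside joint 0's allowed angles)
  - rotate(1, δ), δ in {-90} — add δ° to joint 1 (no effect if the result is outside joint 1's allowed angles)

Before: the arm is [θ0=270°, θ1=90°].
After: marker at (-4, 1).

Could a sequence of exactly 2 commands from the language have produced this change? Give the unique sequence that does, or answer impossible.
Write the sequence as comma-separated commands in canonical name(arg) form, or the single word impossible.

rotate(0, 90), rotate(0, 90)

t0: [θ0=270°, θ1=90°]
[1] after rotate(0, 90): [θ0=0°, θ1=90°]
[2] after rotate(0, 90): [θ0=90°, θ1=90°]
no rival 2-sequence matches.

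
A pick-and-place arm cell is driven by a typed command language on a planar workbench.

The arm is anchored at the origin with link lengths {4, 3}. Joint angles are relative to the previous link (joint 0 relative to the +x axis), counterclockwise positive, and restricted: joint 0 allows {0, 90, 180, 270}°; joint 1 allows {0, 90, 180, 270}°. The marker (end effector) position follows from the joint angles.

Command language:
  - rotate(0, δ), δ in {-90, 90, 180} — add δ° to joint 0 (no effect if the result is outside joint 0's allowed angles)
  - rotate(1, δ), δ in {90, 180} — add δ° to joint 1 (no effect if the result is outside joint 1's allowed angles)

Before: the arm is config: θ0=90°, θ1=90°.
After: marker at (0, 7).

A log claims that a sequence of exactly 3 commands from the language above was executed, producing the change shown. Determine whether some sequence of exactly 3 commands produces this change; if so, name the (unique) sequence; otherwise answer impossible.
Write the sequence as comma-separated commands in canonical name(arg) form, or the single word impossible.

initial: config: θ0=90°, θ1=90°
1. rotate(1, 90) → config: θ0=90°, θ1=180°
2. rotate(1, 90) → config: θ0=90°, θ1=270°
3. rotate(1, 90) → config: θ0=90°, θ1=0°
no other 3-command option fits: unique.

rotate(1, 90), rotate(1, 90), rotate(1, 90)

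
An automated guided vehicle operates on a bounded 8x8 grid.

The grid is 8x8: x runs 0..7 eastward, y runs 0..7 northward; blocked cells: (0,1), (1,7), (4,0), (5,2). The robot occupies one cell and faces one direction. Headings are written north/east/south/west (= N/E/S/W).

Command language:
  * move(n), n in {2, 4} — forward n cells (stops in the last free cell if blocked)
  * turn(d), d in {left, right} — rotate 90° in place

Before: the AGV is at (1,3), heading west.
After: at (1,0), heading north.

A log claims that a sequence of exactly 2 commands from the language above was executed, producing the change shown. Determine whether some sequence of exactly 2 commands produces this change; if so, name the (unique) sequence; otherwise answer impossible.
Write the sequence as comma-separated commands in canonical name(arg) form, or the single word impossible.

impossible

all 16 sequences checked — none match.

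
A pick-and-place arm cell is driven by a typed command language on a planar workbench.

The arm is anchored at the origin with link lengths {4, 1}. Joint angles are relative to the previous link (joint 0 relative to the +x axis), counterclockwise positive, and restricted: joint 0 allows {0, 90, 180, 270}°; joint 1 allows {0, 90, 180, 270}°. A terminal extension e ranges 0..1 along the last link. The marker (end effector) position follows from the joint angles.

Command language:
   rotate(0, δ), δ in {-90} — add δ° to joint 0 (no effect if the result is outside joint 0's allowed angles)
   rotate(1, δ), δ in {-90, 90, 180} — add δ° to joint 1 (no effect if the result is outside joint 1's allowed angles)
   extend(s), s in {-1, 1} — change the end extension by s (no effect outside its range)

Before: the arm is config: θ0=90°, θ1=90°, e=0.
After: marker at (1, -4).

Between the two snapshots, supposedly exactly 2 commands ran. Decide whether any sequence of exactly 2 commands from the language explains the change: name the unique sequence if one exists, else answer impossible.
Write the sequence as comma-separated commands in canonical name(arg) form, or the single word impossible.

rotate(0, -90), rotate(0, -90)

begin: config: θ0=90°, θ1=90°, e=0
1. rotate(0, -90) → config: θ0=0°, θ1=90°, e=0
2. rotate(0, -90) → config: θ0=270°, θ1=90°, e=0
no rival 2-sequence matches.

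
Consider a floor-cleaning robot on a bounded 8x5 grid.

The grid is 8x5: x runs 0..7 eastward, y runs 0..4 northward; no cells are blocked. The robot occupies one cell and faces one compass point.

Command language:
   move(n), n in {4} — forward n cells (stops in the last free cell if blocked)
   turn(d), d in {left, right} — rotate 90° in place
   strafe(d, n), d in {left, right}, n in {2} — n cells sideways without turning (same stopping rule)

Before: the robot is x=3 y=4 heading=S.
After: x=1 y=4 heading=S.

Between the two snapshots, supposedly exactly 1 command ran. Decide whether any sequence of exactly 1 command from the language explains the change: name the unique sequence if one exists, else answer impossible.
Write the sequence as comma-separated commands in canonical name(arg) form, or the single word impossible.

key: heading stays S — the single command does not turn
t0: x=3 y=4 heading=S
1. strafe(right, 2) → x=1 y=4 heading=S
no rival 1-sequence matches.

strafe(right, 2)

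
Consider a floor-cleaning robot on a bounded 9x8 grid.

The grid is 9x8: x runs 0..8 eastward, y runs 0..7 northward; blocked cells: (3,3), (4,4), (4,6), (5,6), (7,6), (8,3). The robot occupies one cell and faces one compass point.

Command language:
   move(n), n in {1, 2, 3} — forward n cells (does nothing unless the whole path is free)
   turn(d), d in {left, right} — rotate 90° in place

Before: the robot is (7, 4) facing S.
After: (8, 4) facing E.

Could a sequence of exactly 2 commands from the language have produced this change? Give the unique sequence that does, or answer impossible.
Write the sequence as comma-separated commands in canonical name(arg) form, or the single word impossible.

turn(left), move(1)

key: order matters: swapping turn(left) and move(1) lands elsewhere
t0: (7, 4) facing S
t=1 turn(left) ⇒ (7, 4) facing E
t=2 move(1) ⇒ (8, 4) facing E
all 25 alternatives checked — unique.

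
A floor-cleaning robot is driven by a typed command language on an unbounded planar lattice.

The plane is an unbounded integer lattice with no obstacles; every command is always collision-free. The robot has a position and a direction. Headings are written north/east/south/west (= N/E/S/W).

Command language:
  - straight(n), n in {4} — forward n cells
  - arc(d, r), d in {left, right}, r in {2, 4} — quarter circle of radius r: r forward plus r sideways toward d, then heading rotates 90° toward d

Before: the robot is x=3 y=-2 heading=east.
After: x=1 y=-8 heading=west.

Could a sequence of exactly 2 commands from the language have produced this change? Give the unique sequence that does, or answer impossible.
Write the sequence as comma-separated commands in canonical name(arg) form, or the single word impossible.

arc(right, 2), arc(right, 4)

key: order matters: swapping arc(right, 2) and arc(right, 4) lands elsewhere
start: x=3 y=-2 heading=east
step 1 (arc(right, 2)): x=5 y=-4 heading=south
step 2 (arc(right, 4)): x=1 y=-8 heading=west
uniquely the one of 25 2-step routes that fits.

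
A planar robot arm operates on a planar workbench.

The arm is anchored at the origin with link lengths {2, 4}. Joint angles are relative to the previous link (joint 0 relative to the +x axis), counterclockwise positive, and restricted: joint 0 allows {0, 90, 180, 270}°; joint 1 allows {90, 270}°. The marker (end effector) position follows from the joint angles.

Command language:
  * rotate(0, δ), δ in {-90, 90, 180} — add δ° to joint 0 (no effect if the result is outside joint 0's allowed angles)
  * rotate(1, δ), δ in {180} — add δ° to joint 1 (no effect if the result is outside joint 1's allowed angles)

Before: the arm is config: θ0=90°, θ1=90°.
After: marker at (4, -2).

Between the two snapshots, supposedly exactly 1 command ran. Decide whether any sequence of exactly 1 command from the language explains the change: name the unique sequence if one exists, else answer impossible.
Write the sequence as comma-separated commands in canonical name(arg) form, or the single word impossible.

from: config: θ0=90°, θ1=90°
t=1 rotate(0, 180) ⇒ config: θ0=270°, θ1=90°
no rival 1-sequence matches.

rotate(0, 180)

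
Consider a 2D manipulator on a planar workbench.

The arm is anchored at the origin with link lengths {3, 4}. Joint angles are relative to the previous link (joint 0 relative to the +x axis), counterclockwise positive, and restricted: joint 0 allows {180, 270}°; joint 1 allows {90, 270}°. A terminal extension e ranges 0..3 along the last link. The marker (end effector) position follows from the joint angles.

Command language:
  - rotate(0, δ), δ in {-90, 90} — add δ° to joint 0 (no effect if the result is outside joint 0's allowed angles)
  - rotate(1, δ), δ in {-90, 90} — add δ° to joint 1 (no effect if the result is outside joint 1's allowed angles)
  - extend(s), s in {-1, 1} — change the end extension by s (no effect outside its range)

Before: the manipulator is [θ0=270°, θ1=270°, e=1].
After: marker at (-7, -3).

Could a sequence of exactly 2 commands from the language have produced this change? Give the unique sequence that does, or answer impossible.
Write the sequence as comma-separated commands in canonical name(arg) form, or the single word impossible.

extend(1), extend(1)

from: [θ0=270°, θ1=270°, e=1]
step 1 (extend(1)): [θ0=270°, θ1=270°, e=2]
step 2 (extend(1)): [θ0=270°, θ1=270°, e=3]
all 36 alternatives checked — unique.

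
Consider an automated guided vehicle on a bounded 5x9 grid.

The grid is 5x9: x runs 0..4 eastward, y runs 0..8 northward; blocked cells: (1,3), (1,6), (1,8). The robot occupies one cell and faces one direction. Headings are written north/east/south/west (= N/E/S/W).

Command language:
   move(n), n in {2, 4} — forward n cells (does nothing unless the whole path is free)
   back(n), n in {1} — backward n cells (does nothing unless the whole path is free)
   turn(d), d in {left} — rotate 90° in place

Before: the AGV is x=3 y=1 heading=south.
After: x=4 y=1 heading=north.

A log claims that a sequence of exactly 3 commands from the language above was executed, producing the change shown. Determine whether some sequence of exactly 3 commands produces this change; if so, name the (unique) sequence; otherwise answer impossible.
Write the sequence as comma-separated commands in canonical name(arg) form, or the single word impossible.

no 3-step route produces this change.

impossible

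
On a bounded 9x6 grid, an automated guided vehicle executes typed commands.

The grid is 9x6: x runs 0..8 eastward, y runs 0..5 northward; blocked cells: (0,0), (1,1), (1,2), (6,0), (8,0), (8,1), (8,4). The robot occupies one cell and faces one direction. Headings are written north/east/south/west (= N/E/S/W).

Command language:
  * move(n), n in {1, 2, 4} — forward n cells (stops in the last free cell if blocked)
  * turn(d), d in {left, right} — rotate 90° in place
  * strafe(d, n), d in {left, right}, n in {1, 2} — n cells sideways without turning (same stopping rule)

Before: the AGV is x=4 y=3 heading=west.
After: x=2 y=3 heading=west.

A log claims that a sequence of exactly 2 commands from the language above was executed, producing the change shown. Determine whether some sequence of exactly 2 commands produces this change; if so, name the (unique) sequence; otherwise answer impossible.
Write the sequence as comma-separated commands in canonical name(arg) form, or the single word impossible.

move(1), move(1)

key: still facing W at the end — nothing in the sequence rotates
begin: x=4 y=3 heading=west
[1] after move(1): x=3 y=3 heading=west
[2] after move(1): x=2 y=3 heading=west
uniquely the one of 81 2-step routes that fits.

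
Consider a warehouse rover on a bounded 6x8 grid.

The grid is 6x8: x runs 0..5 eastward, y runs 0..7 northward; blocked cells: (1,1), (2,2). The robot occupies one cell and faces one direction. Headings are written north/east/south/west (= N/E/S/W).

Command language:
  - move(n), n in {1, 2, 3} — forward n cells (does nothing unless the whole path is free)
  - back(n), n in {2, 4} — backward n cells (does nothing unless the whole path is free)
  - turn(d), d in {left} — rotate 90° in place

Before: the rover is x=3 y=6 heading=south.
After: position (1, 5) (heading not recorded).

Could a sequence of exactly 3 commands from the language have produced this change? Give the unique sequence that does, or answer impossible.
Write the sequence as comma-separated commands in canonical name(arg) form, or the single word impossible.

move(1), turn(left), back(2)

key: running back(2) before move(1) would end elsewhere — order is forced
begin: x=3 y=6 heading=south
[1] after move(1): x=3 y=5 heading=south
[2] after turn(left): x=3 y=5 heading=east
[3] after back(2): x=1 y=5 heading=east
no other 3-command option fits: unique.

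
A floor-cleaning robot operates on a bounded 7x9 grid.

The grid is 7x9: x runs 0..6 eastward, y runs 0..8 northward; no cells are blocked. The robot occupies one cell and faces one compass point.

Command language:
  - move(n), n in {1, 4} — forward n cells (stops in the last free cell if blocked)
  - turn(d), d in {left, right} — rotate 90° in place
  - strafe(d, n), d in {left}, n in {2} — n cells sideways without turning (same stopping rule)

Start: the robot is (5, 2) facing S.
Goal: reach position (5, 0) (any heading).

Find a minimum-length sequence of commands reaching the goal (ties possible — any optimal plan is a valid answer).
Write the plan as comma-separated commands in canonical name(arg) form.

start: (5, 2) facing S
step 1 (move(4)): (5, 0) facing S
no 0-step plan works, so 1 is optimal.

move(4)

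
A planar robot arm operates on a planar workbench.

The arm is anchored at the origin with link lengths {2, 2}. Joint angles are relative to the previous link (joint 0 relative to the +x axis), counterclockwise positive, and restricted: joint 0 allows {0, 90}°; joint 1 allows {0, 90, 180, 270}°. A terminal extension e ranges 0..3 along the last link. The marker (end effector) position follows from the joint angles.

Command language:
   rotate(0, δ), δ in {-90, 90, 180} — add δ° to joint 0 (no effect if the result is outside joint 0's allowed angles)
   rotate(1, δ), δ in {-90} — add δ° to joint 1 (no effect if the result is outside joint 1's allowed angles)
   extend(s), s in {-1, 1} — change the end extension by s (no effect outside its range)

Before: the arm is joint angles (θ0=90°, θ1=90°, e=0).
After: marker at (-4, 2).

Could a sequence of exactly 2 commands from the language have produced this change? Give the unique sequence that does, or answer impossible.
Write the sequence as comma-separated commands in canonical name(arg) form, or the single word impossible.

from: joint angles (θ0=90°, θ1=90°, e=0)
t=1 extend(1) ⇒ joint angles (θ0=90°, θ1=90°, e=1)
t=2 extend(1) ⇒ joint angles (θ0=90°, θ1=90°, e=2)
no other 2-command option fits: unique.

extend(1), extend(1)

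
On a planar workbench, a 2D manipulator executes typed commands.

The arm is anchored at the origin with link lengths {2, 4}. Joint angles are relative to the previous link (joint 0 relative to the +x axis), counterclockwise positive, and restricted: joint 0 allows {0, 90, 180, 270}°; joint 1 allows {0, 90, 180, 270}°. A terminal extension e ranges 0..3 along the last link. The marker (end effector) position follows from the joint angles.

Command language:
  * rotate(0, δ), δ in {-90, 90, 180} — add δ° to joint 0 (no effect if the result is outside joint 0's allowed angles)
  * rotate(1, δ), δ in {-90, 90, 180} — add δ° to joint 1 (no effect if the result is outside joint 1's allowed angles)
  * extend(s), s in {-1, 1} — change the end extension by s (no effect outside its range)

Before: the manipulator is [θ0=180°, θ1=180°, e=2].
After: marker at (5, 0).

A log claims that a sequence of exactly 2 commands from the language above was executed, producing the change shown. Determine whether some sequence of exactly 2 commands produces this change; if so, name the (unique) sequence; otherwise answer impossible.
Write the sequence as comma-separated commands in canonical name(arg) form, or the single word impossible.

extend(1), extend(1)

begin: [θ0=180°, θ1=180°, e=2]
1. extend(1) → [θ0=180°, θ1=180°, e=3]
2. extend(1) → [θ0=180°, θ1=180°, e=3]
uniquely the one of 64 2-step routes that fits.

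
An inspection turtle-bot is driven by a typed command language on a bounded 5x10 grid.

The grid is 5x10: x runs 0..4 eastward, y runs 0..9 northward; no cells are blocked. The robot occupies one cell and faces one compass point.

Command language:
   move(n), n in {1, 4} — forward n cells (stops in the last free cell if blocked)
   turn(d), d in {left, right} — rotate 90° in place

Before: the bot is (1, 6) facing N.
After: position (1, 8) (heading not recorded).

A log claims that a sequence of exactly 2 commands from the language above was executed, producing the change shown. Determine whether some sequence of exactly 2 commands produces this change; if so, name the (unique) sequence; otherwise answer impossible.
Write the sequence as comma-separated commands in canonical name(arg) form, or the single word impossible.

initial: (1, 6) facing N
[1] after move(1): (1, 7) facing N
[2] after move(1): (1, 8) facing N
no rival 2-sequence matches.

move(1), move(1)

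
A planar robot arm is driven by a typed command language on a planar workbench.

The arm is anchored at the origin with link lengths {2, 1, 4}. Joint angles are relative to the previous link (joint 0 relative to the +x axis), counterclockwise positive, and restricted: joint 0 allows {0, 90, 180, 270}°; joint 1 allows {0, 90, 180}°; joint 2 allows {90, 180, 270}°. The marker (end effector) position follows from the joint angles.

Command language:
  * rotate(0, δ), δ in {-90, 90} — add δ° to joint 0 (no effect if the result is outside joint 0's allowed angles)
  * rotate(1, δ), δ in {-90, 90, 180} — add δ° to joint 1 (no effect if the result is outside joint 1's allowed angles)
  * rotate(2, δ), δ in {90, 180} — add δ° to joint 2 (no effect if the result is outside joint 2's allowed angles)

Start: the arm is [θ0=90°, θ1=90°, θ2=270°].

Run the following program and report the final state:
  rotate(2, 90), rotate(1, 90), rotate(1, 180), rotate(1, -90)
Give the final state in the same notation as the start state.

start: [θ0=90°, θ1=90°, θ2=270°]
t=1 rotate(2, 90) ⇒ [θ0=90°, θ1=90°, θ2=270°]
t=2 rotate(1, 90) ⇒ [θ0=90°, θ1=180°, θ2=270°]
t=3 rotate(1, 180) ⇒ [θ0=90°, θ1=0°, θ2=270°]
t=4 rotate(1, -90) ⇒ [θ0=90°, θ1=0°, θ2=270°]

[θ0=90°, θ1=0°, θ2=270°]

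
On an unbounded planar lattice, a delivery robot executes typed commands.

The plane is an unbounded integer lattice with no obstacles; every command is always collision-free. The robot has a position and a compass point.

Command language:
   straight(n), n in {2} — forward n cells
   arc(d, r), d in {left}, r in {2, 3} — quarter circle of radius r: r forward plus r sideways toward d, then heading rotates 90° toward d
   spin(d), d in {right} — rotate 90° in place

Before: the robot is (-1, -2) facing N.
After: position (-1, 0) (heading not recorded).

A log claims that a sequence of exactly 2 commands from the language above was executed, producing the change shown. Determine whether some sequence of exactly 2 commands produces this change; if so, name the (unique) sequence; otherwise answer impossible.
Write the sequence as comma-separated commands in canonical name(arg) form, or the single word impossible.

key: order matters: swapping straight(2) and spin(right) lands elsewhere
initial: (-1, -2) facing N
[1] after straight(2): (-1, 0) facing N
[2] after spin(right): (-1, 0) facing E
no rival 2-sequence matches.

straight(2), spin(right)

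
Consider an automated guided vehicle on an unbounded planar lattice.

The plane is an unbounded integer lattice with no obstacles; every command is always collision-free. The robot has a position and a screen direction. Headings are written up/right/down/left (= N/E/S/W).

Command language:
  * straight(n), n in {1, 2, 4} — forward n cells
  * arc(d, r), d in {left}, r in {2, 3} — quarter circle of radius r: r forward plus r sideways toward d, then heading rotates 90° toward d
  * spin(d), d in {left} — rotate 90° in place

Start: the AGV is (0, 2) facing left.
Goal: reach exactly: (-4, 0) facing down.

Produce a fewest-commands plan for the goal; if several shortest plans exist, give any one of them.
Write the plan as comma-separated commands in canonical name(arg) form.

straight(2), arc(left, 2)

begin: (0, 2) facing left
[1] after straight(2): (-2, 2) facing left
[2] after arc(left, 2): (-4, 0) facing down
shorter routes all fall short; 2 is best.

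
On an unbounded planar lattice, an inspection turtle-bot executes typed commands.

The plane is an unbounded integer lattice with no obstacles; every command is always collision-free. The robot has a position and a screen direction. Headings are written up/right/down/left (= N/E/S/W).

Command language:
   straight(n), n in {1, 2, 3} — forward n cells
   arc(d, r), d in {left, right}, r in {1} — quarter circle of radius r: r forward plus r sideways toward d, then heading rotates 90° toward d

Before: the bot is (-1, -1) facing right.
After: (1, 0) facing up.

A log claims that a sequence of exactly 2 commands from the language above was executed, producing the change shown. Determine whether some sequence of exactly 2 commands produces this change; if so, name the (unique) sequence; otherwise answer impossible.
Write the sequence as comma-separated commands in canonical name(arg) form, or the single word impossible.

key: position moved to (1,0) AND the heading swung to N — translation plus rotation needed
from: (-1, -1) facing right
step 1 (straight(1)): (0, -1) facing right
step 2 (arc(left, 1)): (1, 0) facing up
no other 2-command option fits: unique.

straight(1), arc(left, 1)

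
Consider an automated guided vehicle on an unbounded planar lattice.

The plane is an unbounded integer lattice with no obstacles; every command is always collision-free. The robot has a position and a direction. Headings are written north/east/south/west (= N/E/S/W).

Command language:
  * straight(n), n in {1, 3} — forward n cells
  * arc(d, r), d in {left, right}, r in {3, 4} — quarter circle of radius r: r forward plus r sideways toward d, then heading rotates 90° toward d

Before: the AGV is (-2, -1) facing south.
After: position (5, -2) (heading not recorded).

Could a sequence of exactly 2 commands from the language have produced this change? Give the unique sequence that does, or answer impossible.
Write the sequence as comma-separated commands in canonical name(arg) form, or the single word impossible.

arc(left, 4), arc(left, 3)

key: running arc(left, 3) before arc(left, 4) would end elsewhere — order is forced
from: (-2, -1) facing south
[1] after arc(left, 4): (2, -5) facing east
[2] after arc(left, 3): (5, -2) facing north
no other 2-command option fits: unique.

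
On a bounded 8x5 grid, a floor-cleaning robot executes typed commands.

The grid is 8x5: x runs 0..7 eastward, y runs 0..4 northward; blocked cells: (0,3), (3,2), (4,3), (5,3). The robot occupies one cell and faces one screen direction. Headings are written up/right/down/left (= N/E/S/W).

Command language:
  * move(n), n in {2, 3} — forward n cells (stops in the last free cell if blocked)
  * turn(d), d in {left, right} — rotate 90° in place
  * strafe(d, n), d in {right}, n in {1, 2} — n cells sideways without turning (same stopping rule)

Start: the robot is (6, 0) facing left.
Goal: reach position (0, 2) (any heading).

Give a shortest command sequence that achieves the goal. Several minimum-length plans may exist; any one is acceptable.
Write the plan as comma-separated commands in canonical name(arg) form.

move(3), move(3), strafe(right, 2)

start: (6, 0) facing left
step 1 (move(3)): (3, 0) facing left
step 2 (move(3)): (0, 0) facing left
step 3 (strafe(right, 2)): (0, 2) facing left
nothing shorter than 3 reaches the goal.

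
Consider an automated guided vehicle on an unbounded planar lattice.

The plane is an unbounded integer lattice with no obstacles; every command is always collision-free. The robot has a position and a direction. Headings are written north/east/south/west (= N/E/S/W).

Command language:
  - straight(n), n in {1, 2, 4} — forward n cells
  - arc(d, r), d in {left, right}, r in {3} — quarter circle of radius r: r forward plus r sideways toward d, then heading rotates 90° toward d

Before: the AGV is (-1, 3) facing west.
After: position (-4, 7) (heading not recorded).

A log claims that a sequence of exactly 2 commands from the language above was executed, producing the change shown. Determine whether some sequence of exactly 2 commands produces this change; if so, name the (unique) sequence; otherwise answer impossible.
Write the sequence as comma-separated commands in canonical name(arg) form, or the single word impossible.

key: running straight(1) before arc(right, 3) would end elsewhere — order is forced
t0: (-1, 3) facing west
step 1 (arc(right, 3)): (-4, 6) facing north
step 2 (straight(1)): (-4, 7) facing north
uniquely the one of 25 2-step routes that fits.

arc(right, 3), straight(1)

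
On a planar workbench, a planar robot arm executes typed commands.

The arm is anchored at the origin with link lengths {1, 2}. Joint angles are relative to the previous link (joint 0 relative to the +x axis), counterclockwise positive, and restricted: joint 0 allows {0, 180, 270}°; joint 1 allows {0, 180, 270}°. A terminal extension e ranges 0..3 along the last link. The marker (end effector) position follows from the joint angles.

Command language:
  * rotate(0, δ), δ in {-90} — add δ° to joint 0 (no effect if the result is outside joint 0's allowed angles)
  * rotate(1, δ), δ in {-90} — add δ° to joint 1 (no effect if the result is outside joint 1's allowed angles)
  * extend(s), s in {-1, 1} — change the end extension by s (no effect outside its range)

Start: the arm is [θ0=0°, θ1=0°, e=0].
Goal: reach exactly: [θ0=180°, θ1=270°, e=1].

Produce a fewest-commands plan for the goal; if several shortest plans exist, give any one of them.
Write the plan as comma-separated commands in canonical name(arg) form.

start: [θ0=0°, θ1=0°, e=0]
t=1 rotate(0, -90) ⇒ [θ0=270°, θ1=0°, e=0]
t=2 rotate(0, -90) ⇒ [θ0=180°, θ1=0°, e=0]
t=3 extend(1) ⇒ [θ0=180°, θ1=0°, e=1]
t=4 rotate(1, -90) ⇒ [θ0=180°, θ1=270°, e=1]
minimal: 4 command(s), checked below 4.

rotate(0, -90), rotate(0, -90), extend(1), rotate(1, -90)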